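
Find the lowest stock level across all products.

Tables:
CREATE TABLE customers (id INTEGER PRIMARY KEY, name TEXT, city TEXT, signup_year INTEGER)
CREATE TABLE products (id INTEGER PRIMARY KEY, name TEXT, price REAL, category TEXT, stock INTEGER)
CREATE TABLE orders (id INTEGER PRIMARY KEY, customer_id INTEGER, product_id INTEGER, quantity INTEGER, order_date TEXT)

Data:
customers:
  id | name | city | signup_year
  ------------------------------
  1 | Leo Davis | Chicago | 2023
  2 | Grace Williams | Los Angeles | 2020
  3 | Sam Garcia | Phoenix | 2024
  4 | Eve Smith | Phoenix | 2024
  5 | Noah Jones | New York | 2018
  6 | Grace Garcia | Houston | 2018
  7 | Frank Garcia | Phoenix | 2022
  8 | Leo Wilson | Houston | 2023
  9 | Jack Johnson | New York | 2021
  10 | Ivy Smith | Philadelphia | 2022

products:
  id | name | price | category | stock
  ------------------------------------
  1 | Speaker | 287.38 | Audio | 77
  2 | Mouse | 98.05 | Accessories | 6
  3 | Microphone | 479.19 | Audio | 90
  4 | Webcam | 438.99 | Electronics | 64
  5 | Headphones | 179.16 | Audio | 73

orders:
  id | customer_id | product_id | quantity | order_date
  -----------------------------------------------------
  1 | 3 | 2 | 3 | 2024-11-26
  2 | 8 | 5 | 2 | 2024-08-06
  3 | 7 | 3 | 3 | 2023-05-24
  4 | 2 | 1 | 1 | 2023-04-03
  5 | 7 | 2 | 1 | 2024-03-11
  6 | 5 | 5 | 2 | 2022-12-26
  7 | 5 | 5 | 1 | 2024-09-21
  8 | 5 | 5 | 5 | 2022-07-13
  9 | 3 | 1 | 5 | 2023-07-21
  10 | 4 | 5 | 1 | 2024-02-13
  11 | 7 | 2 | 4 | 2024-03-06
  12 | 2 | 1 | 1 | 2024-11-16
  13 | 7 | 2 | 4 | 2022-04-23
SELECT MIN(stock) FROM products

Execution result:
6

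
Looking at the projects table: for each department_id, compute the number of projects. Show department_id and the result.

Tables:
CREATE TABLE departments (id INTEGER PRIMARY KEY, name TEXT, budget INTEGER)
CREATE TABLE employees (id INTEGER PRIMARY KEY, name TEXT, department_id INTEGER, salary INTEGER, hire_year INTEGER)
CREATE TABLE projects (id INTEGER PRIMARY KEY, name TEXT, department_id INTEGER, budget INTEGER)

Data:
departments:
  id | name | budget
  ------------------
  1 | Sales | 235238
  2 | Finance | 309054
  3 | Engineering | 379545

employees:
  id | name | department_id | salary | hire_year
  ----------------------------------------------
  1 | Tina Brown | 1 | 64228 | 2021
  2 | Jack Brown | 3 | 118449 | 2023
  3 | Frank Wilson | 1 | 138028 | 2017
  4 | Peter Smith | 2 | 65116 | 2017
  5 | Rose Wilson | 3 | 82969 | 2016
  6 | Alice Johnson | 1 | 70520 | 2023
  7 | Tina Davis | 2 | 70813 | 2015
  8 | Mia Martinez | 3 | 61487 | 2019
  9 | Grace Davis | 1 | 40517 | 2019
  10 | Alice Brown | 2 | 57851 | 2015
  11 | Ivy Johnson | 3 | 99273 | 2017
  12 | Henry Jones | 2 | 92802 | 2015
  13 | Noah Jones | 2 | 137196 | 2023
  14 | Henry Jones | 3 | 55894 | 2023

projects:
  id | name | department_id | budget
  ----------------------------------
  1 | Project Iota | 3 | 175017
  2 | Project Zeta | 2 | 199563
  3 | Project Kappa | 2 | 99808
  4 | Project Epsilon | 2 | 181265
SELECT department_id, COUNT(*) AS n FROM projects GROUP BY department_id

Execution result:
department_id | n
2 | 3
3 | 1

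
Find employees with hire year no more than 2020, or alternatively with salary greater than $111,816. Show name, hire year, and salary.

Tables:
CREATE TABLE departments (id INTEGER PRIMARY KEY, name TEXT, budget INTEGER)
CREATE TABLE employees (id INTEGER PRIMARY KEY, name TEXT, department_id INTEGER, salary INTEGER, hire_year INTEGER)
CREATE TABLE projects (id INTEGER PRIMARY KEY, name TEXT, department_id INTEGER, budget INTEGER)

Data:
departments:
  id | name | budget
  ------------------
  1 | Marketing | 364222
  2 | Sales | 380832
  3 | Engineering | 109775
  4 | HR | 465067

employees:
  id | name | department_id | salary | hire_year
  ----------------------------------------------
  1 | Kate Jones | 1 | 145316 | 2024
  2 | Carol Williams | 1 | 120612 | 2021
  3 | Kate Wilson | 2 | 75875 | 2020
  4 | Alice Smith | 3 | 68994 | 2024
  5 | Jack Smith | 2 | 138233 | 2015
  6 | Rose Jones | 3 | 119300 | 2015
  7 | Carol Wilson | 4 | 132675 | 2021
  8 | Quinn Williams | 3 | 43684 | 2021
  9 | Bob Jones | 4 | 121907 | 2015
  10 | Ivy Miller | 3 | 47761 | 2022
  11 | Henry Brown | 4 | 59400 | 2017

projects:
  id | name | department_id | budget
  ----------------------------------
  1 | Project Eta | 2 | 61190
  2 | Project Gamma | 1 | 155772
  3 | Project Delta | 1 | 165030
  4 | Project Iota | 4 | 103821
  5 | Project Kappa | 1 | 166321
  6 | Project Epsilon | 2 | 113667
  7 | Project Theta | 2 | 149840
SELECT name, hire_year, salary FROM employees WHERE hire_year <= 2020 OR salary > 111816

Execution result:
name | hire_year | salary
Kate Jones | 2024 | 145316
Carol Williams | 2021 | 120612
Kate Wilson | 2020 | 75875
Jack Smith | 2015 | 138233
Rose Jones | 2015 | 119300
Carol Wilson | 2021 | 132675
Bob Jones | 2015 | 121907
Henry Brown | 2017 | 59400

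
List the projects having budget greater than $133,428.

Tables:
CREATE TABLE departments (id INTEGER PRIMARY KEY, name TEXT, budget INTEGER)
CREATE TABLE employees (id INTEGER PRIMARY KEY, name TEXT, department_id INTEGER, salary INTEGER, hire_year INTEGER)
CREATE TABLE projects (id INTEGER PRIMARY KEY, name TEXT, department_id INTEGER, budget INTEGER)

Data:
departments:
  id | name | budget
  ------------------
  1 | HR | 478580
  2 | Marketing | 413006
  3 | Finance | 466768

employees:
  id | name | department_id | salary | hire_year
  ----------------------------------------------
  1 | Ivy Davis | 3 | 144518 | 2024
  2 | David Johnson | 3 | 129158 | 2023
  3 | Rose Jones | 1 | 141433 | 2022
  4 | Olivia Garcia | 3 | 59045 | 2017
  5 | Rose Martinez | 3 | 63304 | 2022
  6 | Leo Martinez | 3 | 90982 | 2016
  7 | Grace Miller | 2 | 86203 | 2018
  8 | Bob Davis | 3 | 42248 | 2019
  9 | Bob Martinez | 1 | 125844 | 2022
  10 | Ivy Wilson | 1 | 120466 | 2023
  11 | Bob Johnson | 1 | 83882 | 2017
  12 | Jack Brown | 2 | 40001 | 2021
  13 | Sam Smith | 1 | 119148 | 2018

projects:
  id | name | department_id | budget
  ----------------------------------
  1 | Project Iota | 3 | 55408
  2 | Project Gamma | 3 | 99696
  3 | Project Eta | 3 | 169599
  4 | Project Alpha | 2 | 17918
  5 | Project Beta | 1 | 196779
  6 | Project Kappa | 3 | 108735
SELECT name, budget FROM projects WHERE budget > 133428

Execution result:
name | budget
Project Eta | 169599
Project Beta | 196779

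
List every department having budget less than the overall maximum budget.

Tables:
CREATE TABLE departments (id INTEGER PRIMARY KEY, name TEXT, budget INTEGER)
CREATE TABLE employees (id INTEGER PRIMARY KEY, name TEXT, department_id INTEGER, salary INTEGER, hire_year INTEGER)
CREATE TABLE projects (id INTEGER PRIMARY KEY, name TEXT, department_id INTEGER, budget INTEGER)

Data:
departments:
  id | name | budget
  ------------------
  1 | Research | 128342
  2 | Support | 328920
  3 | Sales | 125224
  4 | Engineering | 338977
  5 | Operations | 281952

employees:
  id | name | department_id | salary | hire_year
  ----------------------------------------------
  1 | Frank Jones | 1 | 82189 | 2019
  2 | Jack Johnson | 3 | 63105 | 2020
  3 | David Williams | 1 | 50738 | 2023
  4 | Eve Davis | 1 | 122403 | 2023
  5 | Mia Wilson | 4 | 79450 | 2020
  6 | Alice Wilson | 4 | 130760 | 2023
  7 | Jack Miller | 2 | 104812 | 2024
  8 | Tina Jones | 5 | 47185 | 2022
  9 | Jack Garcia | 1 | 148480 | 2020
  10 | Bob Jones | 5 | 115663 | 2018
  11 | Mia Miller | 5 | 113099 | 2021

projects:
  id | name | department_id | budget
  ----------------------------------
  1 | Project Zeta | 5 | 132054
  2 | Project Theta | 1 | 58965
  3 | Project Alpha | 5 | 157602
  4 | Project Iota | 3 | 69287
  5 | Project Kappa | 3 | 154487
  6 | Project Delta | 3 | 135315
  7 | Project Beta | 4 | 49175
SELECT name, budget FROM departments WHERE budget < (SELECT MAX(budget) FROM departments)

Execution result:
name | budget
Research | 128342
Support | 328920
Sales | 125224
Operations | 281952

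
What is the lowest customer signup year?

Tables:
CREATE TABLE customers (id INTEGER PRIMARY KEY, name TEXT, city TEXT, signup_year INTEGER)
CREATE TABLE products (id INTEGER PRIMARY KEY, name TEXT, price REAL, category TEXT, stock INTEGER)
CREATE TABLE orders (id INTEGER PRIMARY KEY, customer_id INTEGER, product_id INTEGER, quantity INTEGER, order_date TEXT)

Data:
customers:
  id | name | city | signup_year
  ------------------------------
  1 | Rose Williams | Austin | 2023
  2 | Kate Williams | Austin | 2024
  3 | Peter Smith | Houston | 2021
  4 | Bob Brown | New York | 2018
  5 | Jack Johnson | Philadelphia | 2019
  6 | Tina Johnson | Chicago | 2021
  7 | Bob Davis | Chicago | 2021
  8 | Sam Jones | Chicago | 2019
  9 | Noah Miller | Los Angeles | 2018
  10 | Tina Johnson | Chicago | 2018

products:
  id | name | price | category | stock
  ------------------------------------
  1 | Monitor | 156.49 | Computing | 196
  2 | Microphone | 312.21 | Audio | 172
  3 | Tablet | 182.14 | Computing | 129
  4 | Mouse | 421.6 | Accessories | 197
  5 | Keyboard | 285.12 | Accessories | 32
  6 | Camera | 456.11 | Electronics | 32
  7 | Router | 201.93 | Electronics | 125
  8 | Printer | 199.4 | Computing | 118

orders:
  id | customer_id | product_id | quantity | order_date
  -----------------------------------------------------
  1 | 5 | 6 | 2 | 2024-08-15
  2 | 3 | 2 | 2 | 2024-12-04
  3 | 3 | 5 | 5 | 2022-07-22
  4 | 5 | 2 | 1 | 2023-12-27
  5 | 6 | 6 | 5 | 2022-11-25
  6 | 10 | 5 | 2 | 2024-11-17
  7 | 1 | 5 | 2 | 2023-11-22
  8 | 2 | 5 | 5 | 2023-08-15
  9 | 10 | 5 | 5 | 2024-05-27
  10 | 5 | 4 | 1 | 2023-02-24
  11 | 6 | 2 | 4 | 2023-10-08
SELECT MIN(signup_year) FROM customers

Execution result:
2018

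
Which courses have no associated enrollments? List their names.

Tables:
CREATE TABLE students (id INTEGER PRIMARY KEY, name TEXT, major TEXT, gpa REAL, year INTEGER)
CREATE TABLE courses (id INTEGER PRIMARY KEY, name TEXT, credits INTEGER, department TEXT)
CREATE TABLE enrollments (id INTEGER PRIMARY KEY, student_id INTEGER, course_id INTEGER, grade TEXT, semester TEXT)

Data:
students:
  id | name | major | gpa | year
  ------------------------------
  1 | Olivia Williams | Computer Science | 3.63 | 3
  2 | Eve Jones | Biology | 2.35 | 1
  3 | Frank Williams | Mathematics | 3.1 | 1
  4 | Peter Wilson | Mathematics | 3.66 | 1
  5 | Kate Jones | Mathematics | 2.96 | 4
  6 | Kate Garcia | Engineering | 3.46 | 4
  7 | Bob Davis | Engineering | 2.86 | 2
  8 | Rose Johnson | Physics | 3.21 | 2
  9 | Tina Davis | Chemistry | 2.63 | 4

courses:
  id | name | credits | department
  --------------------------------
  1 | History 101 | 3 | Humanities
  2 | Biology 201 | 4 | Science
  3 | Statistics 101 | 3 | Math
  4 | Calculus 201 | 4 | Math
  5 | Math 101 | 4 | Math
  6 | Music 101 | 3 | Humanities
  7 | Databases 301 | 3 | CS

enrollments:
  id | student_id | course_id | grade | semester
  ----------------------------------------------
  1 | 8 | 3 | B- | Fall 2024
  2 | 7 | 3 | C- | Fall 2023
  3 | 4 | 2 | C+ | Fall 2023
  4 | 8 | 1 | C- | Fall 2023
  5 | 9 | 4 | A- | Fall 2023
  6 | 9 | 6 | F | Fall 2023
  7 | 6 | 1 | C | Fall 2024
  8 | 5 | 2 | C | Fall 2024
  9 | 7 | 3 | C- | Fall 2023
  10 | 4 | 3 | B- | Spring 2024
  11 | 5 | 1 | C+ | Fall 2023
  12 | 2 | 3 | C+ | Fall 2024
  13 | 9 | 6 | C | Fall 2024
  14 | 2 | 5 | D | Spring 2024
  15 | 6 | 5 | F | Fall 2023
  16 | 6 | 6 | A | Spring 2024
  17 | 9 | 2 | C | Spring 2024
SELECT p.name FROM courses p LEFT JOIN enrollments c ON c.course_id = p.id WHERE c.id IS NULL

Execution result:
Databases 301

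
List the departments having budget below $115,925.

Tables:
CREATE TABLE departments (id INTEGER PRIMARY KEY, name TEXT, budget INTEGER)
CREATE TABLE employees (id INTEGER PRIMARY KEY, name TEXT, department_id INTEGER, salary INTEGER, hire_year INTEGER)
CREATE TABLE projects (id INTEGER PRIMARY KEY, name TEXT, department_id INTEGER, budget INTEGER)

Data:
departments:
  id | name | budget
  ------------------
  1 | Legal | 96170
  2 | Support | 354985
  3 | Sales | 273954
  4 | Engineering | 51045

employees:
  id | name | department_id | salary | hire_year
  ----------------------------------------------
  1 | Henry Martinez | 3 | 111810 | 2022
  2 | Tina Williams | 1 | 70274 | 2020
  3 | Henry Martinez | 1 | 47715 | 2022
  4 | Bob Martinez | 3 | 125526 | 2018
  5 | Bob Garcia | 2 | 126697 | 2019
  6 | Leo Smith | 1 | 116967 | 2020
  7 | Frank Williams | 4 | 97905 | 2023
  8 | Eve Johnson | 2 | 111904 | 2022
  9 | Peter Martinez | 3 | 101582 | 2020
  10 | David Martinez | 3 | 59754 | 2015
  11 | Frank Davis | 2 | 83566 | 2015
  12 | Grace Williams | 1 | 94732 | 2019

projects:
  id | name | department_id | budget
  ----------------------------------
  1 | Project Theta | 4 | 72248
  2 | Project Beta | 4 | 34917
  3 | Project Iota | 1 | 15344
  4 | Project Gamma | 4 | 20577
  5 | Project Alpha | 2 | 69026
SELECT name, budget FROM departments WHERE budget < 115925

Execution result:
name | budget
Legal | 96170
Engineering | 51045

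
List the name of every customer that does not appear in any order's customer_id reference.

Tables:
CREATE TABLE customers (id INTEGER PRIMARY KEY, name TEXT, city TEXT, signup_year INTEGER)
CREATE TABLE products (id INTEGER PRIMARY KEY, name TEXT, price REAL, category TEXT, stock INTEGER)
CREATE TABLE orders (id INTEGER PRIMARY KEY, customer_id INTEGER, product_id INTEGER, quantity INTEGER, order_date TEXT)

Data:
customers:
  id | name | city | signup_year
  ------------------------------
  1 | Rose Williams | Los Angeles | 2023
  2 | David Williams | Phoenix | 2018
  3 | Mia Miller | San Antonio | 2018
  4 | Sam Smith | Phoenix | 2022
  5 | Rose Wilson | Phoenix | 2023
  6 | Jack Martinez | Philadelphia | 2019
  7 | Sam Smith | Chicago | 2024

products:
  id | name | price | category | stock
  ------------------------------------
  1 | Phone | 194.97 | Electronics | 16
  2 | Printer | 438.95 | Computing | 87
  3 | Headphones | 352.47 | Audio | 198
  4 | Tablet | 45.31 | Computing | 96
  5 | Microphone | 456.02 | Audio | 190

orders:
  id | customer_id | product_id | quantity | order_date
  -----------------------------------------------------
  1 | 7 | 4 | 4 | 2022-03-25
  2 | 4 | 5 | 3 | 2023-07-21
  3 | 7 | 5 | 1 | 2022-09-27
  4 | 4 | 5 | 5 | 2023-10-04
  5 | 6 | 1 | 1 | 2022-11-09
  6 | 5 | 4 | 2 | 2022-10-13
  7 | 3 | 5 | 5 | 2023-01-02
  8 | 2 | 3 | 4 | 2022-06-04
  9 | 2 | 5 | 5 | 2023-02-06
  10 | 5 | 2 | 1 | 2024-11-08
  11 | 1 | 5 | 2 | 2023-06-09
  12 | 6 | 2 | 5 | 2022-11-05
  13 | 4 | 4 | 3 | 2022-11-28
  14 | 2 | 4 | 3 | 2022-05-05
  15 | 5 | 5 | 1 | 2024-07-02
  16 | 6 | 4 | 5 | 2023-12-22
SELECT p.name FROM customers p LEFT JOIN orders c ON c.customer_id = p.id WHERE c.id IS NULL

Execution result:
(no rows)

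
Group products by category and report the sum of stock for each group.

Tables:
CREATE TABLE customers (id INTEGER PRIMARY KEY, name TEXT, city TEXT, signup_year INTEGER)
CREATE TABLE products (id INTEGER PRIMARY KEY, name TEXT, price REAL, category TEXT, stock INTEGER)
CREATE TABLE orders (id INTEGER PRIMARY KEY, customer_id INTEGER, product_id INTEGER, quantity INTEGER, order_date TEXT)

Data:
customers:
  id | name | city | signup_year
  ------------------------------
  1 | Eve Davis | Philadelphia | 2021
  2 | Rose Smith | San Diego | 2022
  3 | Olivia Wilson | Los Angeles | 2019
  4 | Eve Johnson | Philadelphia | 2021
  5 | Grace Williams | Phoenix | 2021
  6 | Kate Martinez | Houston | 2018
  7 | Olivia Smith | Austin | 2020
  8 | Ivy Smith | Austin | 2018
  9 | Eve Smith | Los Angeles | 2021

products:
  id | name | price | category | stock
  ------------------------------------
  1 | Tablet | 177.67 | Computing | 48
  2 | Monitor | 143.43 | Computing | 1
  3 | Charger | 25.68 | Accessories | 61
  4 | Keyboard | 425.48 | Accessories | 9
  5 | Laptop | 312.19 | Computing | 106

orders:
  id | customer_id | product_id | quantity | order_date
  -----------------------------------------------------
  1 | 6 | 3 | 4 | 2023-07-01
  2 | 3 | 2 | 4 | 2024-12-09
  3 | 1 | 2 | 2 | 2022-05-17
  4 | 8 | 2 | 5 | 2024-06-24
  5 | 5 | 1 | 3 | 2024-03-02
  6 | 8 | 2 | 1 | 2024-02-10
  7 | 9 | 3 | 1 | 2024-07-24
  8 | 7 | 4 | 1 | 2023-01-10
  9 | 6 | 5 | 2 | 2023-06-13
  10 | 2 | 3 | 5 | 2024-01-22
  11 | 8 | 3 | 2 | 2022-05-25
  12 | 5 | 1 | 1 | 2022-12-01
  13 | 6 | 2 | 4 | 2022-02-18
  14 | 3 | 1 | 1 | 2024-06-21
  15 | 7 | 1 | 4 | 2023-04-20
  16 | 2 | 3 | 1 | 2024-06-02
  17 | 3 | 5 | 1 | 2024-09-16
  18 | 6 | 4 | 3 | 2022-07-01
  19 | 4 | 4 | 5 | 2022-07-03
SELECT category, SUM(stock) AS sum_stock FROM products GROUP BY category

Execution result:
category | sum_stock
Accessories | 70
Computing | 155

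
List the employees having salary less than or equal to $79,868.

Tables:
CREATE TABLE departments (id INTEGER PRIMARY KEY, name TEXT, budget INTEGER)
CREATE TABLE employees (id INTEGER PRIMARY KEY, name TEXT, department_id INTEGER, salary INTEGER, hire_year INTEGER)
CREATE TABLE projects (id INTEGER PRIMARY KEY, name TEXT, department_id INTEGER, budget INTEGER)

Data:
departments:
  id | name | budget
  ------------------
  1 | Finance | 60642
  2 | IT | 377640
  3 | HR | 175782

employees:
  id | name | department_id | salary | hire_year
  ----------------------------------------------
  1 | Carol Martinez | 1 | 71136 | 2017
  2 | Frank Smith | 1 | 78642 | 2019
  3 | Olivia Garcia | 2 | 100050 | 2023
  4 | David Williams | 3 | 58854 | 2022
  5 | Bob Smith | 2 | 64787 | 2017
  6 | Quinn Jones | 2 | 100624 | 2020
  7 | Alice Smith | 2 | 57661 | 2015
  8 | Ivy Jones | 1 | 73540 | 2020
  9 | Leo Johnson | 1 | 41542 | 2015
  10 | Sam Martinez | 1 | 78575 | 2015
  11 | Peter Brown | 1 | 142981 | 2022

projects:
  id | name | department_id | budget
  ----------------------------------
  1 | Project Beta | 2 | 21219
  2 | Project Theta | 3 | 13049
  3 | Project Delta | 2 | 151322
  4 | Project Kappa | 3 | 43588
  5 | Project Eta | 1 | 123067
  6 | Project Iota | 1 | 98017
SELECT name, salary FROM employees WHERE salary <= 79868

Execution result:
name | salary
Carol Martinez | 71136
Frank Smith | 78642
David Williams | 58854
Bob Smith | 64787
Alice Smith | 57661
Ivy Jones | 73540
Leo Johnson | 41542
Sam Martinez | 78575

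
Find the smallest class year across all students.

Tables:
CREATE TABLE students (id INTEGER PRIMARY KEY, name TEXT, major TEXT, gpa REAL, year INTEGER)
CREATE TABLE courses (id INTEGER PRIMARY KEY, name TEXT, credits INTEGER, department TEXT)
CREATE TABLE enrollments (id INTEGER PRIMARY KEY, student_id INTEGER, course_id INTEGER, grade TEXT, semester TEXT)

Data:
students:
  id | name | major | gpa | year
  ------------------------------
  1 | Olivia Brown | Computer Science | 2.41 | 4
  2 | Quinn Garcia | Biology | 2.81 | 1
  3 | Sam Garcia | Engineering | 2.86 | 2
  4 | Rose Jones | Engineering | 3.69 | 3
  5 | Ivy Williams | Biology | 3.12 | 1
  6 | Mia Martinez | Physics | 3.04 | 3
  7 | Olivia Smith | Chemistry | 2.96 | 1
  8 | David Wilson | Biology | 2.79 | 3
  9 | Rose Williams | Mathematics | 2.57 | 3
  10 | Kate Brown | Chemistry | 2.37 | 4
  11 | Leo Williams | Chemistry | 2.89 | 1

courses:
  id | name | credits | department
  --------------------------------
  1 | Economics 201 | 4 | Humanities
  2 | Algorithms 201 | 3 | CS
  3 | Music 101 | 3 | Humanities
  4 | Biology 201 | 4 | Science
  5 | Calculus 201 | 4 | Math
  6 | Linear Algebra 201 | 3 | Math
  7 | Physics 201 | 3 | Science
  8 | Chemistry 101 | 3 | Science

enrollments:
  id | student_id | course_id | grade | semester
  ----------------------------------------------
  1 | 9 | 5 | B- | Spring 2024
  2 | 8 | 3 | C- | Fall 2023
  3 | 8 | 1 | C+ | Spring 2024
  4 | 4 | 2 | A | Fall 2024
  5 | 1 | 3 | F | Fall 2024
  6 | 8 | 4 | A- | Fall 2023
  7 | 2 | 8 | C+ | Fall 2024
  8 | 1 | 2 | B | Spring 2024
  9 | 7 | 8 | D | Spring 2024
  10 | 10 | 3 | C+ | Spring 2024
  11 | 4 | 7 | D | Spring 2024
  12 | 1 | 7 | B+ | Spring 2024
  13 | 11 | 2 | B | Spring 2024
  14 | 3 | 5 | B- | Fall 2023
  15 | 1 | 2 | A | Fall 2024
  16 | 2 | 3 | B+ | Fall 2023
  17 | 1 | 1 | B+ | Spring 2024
SELECT MIN(year) FROM students

Execution result:
1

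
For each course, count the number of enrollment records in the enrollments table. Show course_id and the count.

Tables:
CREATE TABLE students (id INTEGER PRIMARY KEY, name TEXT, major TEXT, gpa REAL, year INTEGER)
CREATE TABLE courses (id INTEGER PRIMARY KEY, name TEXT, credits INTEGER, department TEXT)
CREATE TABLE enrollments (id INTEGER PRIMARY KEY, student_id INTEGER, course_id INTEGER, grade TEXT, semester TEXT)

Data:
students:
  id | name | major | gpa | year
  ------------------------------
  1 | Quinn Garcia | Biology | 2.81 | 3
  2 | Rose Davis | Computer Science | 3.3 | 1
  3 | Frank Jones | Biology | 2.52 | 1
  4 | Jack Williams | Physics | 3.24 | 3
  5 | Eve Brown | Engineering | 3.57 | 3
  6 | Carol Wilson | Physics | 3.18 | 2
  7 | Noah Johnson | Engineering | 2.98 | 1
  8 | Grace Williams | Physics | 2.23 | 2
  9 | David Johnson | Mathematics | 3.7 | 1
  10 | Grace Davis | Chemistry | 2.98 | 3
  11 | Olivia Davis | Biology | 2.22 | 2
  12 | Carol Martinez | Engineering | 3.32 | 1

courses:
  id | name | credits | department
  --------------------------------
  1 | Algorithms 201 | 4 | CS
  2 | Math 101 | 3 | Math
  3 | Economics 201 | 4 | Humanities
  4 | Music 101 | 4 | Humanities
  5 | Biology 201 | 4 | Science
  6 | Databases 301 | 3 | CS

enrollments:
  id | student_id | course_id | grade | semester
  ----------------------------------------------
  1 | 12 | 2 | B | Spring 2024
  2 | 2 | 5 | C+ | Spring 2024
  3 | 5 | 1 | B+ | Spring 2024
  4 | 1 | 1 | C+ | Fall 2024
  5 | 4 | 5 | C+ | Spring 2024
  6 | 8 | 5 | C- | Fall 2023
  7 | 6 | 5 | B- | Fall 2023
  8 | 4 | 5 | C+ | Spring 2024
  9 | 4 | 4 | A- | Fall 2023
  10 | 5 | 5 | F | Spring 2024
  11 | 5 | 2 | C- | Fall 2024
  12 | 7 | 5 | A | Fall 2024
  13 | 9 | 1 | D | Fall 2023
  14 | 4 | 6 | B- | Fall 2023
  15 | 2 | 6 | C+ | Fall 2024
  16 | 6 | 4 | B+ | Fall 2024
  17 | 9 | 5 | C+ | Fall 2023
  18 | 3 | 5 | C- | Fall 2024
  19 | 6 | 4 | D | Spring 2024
SELECT course_id, COUNT(*) AS enrollment_count FROM enrollments GROUP BY course_id

Execution result:
course_id | enrollment_count
1 | 3
2 | 2
4 | 3
5 | 9
6 | 2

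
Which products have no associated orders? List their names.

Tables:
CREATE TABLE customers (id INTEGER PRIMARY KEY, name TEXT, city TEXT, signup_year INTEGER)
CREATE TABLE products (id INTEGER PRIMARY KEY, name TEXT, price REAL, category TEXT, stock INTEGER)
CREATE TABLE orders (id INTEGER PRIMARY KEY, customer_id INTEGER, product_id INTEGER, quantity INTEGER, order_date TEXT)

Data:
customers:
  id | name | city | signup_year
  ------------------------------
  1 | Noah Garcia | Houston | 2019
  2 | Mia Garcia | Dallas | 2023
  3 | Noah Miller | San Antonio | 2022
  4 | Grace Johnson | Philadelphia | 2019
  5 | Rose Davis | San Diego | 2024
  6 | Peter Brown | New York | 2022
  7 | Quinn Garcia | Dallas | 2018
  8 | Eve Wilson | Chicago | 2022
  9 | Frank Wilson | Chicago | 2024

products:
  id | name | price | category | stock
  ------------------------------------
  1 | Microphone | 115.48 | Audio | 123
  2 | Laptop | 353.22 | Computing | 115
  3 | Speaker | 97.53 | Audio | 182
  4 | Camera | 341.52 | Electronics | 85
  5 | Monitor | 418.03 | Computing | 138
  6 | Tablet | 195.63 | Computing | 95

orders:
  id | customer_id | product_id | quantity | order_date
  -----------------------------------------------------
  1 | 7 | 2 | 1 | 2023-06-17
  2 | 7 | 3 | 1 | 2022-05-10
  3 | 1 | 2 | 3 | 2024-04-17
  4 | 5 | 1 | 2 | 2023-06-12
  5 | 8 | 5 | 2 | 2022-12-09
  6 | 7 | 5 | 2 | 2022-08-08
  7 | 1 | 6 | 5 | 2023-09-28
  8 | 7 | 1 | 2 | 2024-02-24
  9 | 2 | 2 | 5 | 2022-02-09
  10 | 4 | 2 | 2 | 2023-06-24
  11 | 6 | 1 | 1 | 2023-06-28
SELECT p.name FROM products p LEFT JOIN orders c ON c.product_id = p.id WHERE c.id IS NULL

Execution result:
Camera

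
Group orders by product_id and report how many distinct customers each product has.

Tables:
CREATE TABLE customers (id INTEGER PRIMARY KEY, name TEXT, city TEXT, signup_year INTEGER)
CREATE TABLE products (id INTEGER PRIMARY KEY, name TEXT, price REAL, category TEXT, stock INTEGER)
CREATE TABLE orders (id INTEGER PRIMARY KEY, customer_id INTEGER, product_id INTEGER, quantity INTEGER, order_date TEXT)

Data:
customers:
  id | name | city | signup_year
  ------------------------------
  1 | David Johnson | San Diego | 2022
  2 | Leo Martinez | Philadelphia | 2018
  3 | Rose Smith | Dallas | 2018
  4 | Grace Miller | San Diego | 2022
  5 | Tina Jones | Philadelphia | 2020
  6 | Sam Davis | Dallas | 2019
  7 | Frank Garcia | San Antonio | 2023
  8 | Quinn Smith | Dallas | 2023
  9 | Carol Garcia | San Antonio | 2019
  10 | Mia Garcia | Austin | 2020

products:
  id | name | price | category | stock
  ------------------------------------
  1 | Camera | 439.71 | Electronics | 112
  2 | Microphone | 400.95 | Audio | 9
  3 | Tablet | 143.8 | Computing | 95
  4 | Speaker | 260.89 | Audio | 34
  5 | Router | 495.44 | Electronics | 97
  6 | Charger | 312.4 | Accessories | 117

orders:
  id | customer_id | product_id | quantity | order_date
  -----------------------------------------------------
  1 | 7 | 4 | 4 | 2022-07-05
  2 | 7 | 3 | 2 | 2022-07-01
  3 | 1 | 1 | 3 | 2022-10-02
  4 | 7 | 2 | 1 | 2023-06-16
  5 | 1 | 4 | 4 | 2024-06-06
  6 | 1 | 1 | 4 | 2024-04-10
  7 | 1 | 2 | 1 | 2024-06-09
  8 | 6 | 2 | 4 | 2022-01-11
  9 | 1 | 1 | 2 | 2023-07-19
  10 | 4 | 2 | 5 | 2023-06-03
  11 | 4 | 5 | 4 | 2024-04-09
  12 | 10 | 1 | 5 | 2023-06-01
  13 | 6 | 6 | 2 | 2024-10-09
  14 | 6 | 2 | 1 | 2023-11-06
SELECT product_id, COUNT(DISTINCT customer_id) AS distinct_customer_count FROM orders GROUP BY product_id

Execution result:
product_id | distinct_customer_count
1 | 2
2 | 4
3 | 1
4 | 2
5 | 1
6 | 1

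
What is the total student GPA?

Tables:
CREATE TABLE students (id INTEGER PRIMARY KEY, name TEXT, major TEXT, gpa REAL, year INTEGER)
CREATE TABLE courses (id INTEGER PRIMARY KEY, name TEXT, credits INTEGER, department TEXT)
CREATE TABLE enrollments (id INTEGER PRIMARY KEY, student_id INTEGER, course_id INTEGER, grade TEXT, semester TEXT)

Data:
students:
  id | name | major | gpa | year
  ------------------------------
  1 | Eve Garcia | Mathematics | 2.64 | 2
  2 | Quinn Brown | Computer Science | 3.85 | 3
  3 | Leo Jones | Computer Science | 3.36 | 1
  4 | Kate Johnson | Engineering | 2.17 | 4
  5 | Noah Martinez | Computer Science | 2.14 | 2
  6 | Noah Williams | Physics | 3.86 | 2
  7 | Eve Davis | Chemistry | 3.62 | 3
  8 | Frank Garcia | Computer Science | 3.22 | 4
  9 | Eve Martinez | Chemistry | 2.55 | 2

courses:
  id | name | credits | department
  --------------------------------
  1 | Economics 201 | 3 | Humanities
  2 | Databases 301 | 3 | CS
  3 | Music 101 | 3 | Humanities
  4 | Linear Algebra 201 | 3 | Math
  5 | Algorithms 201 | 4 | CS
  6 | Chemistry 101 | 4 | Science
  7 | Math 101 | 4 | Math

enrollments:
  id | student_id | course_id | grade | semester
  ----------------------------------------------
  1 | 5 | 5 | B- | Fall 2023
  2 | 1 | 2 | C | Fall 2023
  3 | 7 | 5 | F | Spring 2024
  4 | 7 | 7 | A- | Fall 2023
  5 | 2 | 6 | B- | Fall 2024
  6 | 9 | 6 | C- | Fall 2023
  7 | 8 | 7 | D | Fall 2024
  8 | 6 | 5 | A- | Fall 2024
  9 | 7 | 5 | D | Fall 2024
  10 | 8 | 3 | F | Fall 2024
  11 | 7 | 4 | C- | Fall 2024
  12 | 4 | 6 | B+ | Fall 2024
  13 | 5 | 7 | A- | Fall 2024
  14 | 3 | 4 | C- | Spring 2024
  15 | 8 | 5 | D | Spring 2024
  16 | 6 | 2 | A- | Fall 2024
SELECT SUM(gpa) FROM students

Execution result:
27.41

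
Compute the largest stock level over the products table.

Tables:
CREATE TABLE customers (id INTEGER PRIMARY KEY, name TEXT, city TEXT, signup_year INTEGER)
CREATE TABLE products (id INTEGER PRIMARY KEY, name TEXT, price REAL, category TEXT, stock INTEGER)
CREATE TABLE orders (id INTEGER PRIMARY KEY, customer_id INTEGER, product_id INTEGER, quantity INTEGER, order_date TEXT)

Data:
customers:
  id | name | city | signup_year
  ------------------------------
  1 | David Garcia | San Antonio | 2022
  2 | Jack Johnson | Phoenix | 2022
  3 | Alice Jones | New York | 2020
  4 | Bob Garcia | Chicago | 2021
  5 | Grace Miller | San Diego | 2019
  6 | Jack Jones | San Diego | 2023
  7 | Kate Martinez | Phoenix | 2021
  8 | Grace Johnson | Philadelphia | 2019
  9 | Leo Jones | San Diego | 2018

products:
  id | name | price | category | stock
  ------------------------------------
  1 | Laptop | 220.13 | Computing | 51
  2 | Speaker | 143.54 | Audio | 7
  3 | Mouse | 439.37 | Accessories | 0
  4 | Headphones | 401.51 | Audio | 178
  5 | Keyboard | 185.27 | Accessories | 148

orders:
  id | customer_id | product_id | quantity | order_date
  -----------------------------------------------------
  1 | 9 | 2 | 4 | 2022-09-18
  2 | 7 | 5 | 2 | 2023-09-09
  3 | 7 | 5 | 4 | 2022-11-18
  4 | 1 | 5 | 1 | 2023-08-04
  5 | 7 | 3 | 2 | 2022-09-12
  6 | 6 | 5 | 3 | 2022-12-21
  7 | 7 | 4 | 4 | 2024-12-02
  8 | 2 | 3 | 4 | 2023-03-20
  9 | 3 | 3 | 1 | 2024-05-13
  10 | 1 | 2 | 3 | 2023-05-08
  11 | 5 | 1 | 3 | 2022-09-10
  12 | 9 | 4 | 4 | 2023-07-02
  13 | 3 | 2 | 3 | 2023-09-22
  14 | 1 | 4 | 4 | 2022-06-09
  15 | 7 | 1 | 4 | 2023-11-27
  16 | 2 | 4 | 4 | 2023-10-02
SELECT MAX(stock) FROM products

Execution result:
178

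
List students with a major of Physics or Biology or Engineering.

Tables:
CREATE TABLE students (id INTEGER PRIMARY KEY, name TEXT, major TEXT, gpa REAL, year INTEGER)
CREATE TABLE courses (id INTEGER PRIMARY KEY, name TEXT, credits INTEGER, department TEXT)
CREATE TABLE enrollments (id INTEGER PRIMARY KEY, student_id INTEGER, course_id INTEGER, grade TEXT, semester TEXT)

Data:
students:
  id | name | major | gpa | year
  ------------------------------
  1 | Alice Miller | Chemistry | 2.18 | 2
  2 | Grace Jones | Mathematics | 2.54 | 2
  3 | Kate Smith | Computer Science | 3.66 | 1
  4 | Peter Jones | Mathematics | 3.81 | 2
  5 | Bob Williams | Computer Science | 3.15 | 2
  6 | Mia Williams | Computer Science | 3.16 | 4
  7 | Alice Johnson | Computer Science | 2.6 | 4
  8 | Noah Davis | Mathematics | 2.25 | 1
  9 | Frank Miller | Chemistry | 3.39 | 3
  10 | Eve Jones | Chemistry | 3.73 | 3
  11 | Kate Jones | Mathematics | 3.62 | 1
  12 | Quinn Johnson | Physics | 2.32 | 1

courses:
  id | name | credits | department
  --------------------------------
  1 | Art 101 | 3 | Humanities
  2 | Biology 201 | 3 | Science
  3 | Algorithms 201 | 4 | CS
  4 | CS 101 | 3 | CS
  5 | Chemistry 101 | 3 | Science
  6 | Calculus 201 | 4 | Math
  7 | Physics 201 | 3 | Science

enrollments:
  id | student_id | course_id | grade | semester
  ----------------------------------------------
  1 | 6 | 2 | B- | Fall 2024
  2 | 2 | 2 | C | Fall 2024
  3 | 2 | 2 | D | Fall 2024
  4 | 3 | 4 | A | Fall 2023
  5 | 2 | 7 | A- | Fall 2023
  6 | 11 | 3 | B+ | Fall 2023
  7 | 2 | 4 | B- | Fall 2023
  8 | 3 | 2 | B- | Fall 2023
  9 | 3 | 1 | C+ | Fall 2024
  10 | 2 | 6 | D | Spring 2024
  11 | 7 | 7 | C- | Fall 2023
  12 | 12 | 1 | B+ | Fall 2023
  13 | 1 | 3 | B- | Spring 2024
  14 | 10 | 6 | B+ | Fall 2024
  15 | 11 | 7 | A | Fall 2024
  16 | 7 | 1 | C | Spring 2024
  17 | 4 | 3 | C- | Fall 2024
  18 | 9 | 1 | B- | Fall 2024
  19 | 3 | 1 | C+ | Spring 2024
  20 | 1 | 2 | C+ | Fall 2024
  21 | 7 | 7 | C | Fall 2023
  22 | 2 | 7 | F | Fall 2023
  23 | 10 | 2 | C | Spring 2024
SELECT name, major FROM students WHERE major IN ('Physics', 'Biology', 'Engineering')

Execution result:
name | major
Quinn Johnson | Physics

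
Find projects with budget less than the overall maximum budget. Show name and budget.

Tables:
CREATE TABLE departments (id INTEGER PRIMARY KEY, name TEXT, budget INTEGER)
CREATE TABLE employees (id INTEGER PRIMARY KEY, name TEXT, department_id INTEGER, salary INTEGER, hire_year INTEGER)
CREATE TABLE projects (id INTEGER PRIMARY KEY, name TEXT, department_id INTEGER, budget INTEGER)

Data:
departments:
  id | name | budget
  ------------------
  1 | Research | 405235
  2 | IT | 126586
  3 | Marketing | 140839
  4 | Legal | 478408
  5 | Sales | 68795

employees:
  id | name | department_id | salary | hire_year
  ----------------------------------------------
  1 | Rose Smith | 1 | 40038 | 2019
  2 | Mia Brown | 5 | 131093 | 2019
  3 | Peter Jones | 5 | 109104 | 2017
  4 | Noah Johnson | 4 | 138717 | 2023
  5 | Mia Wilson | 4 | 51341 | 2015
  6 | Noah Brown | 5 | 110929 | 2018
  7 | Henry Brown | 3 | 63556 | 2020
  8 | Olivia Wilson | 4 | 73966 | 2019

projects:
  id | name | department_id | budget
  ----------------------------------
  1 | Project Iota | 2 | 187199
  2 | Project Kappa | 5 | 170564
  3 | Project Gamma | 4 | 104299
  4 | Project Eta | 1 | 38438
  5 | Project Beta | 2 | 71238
SELECT name, budget FROM projects WHERE budget < (SELECT MAX(budget) FROM projects)

Execution result:
name | budget
Project Kappa | 170564
Project Gamma | 104299
Project Eta | 38438
Project Beta | 71238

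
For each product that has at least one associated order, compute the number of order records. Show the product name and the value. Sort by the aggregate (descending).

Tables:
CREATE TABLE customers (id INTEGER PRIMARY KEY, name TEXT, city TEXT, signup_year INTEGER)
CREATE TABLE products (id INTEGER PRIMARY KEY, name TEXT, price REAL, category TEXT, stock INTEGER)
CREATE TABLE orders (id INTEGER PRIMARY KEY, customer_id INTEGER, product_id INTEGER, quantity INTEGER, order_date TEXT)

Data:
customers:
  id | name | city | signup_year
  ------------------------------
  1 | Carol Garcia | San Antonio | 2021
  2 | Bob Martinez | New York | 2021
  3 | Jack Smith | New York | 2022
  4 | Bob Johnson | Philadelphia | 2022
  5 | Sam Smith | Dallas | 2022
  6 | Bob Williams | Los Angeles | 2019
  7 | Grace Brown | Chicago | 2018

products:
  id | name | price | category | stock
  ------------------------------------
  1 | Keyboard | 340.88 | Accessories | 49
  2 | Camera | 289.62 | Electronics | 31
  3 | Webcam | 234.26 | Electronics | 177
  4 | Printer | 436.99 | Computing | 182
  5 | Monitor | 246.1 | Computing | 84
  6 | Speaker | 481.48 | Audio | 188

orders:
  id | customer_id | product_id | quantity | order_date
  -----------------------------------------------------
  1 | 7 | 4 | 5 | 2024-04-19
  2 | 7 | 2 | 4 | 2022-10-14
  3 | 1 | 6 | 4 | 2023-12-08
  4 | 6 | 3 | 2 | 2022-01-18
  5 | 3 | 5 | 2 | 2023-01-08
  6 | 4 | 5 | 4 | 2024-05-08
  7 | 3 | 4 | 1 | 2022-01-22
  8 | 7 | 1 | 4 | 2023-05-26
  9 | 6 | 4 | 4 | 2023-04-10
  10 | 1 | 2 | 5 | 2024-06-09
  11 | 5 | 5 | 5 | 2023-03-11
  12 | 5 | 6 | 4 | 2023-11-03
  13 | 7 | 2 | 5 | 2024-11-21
SELECT p.name, COUNT(*) AS n FROM orders c JOIN products p ON c.product_id = p.id GROUP BY p.id, p.name ORDER BY n DESC

Execution result:
name | n
Camera | 3
Printer | 3
Monitor | 3
Speaker | 2
Keyboard | 1
Webcam | 1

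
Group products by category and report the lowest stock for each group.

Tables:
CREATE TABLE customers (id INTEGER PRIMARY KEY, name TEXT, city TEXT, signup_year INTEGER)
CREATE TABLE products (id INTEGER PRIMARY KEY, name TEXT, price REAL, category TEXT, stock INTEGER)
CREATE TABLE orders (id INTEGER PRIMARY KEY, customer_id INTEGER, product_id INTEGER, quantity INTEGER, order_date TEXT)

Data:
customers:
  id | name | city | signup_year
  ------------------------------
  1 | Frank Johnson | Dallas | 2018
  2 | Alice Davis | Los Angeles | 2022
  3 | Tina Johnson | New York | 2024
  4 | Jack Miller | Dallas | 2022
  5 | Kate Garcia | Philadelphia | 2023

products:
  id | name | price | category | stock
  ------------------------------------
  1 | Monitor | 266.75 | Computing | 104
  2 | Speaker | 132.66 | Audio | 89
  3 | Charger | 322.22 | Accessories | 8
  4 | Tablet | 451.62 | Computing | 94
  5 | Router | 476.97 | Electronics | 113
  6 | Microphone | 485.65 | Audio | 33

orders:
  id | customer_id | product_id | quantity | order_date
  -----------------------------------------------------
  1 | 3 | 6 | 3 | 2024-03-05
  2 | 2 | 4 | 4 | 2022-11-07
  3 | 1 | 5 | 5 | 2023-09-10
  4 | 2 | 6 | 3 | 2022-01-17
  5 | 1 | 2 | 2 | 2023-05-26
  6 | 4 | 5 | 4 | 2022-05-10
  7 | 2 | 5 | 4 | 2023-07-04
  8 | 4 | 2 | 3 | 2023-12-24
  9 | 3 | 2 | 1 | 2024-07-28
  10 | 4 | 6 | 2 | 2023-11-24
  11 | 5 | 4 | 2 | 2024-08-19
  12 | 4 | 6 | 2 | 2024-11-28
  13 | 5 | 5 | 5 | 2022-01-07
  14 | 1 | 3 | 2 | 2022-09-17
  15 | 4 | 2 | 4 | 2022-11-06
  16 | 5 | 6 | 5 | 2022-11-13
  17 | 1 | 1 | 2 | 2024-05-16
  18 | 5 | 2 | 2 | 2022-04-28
SELECT category, MIN(stock) AS min_stock FROM products GROUP BY category

Execution result:
category | min_stock
Accessories | 8
Audio | 33
Computing | 94
Electronics | 113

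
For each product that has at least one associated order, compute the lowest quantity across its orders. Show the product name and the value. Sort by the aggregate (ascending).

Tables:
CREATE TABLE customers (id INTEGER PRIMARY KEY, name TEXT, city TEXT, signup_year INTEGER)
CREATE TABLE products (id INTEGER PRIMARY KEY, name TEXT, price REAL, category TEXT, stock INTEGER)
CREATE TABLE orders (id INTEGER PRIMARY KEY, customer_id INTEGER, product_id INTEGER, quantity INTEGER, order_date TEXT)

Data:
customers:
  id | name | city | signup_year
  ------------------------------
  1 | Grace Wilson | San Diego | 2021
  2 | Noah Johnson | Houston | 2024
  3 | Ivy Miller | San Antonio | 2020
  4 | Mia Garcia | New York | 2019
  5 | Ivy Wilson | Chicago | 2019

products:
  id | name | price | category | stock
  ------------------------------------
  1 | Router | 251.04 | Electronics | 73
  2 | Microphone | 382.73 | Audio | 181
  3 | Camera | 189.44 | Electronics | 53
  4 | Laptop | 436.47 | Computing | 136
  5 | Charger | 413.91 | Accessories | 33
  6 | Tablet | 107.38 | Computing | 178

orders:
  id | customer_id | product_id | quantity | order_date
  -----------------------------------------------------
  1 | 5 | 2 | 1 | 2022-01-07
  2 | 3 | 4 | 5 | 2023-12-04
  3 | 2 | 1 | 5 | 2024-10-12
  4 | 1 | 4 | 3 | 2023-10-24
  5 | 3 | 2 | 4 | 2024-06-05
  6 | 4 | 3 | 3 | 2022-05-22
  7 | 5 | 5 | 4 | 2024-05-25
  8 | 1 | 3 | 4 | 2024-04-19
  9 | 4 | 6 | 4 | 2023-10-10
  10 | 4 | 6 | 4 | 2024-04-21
SELECT p.name, MIN(c.quantity) AS min_quantity FROM orders c JOIN products p ON c.product_id = p.id GROUP BY p.id, p.name ORDER BY min_quantity ASC

Execution result:
name | min_quantity
Microphone | 1
Camera | 3
Laptop | 3
Charger | 4
Tablet | 4
Router | 5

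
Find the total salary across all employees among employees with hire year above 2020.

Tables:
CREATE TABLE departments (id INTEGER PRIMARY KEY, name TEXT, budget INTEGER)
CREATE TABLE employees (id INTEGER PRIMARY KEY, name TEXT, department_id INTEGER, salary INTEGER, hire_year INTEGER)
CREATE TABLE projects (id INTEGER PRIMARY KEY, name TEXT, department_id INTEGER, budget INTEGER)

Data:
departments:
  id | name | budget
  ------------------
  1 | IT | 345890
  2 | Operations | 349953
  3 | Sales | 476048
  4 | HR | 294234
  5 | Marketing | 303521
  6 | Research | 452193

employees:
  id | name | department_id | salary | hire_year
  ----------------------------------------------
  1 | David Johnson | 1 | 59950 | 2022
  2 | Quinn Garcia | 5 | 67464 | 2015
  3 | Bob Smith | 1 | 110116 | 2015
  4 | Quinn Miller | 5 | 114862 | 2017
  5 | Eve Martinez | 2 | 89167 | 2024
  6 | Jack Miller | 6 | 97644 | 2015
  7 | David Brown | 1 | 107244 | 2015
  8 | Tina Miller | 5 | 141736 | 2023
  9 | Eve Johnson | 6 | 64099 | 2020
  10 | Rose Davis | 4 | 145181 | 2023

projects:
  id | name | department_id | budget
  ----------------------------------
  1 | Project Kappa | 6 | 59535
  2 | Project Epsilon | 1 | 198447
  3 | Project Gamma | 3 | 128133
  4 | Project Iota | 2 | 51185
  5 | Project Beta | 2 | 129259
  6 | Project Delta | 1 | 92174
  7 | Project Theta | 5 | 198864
SELECT SUM(salary) FROM employees WHERE hire_year > 2020

Execution result:
436034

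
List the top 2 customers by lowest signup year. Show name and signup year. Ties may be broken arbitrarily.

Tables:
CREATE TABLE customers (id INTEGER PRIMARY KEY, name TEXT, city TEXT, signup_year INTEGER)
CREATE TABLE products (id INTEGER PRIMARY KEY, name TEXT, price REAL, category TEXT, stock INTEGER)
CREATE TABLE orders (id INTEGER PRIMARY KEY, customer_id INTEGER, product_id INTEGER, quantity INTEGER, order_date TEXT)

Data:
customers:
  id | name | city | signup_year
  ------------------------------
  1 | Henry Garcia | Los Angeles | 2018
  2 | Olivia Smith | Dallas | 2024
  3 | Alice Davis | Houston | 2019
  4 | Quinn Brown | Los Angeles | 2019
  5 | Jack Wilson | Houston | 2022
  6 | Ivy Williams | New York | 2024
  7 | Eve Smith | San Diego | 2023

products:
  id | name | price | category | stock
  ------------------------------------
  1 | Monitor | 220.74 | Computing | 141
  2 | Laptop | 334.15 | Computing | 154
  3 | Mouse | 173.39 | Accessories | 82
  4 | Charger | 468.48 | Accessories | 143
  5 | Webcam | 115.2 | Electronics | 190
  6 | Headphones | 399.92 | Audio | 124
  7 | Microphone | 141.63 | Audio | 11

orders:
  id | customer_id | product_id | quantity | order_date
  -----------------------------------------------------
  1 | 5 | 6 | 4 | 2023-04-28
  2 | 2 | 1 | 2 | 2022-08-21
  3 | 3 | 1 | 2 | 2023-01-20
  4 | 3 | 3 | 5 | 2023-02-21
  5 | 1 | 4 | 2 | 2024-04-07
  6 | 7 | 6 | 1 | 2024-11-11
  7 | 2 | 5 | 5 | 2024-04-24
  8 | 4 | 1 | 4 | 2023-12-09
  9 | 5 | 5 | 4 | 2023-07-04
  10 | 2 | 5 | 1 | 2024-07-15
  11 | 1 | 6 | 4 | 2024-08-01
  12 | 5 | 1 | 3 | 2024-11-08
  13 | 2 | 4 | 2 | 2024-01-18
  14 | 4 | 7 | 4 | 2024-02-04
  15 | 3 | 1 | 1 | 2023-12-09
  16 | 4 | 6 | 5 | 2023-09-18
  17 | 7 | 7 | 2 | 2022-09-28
SELECT name, signup_year FROM customers ORDER BY signup_year ASC LIMIT 2

Execution result:
name | signup_year
Henry Garcia | 2018
Alice Davis | 2019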